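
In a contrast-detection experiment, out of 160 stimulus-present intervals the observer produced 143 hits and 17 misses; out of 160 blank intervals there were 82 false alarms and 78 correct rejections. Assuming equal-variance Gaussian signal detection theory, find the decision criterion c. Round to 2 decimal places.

c = -0.64

H = 143/160 = 0.8938
FA = 82/160 = 0.5125
z(H) = z(0.8938) = 1.2470
z(FA) = z(0.5125) = 0.0313
c = −½·[z(H) + z(FA)] = −0.5 × (1.2470 + 0.0313) = -0.63915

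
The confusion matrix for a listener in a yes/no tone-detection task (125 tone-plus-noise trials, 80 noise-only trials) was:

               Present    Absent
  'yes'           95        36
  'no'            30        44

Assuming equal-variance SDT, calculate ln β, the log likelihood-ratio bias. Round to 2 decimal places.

ln β = -0.24

H = 95/125 = 0.7600
FA = 36/80 = 0.4500
Φ⁻¹(H) = Φ⁻¹(0.7600) = 0.706
Φ⁻¹(FA) = Φ⁻¹(0.4500) = -0.126
ln β = −½·[z(H)² − z(FA)²] = −0.5 × (0.498 − 0.016) = -0.241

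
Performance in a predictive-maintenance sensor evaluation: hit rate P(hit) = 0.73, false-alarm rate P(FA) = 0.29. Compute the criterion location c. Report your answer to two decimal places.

c = -0.03

z(0.73) = 0.613, z(0.29) = -0.553
c = −½·[z(H) + z(FA)] = −0.5 × (0.613 + (-0.553)) = -0.030
c < 0: the model has a liberal response bias.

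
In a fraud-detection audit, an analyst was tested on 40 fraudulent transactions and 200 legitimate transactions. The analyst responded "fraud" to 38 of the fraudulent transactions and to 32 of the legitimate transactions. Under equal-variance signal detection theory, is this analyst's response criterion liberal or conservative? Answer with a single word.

liberal

z(H) = 1.645, z(FA) = -0.994
c = −½·(z(H) + z(FA)) = -0.3255
c < 0 → liberal criterion (biased toward responding “yes”).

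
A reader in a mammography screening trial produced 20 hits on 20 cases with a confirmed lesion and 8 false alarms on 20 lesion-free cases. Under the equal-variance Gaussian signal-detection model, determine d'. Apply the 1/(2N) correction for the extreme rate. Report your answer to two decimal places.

d' = 2.21

The hit rate is 20/20 = 1, so apply the 1/(2N) correction: H → 1 − 1/(2·20) = 0.97500.
z(H) = z(0.97500) = 1.960
z(FA) = z(0.40000) = -0.253
d' = 1.960 − (-0.253) = 2.213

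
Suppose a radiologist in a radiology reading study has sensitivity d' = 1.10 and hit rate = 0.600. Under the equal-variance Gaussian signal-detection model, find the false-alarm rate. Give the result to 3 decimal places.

false-alarm rate = 0.199

z(hit rate) = z(0.600) = 0.2533
z(FA) = z(H) − d' = 0.2533 − 1.10 = -0.8467
false-alarm rate = Φ(-0.8467) = 0.1986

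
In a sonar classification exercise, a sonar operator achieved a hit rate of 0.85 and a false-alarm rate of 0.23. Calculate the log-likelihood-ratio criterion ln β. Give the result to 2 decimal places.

z(0.85) = 1.036, z(0.23) = -0.739
ln β = −½·[z(H)² − z(FA)²] = −0.5 × (1.073 − 0.546) = -0.2635

ln β = -0.26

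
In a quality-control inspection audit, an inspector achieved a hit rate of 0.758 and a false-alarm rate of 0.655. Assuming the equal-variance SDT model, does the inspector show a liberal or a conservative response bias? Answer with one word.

z(H) = 0.700, z(FA) = 0.399
c = −½·(z(H) + z(FA)) = -0.5495
c < 0 → liberal criterion (biased toward responding “yes”).

liberal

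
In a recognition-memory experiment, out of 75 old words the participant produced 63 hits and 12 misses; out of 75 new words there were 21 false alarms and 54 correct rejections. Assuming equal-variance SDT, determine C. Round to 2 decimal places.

H = 63/75 = 0.8400
FA = 21/75 = 0.2800
Φ⁻¹(H) = 0.9945
Φ⁻¹(FA) = -0.5828
c = −½·[z(H) + z(FA)] = −0.5 × (0.9945 + (-0.5828)) = -0.20585

C = -0.21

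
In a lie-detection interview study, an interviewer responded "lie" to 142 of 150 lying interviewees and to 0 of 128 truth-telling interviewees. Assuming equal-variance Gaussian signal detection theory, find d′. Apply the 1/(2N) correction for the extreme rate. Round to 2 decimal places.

The false-alarm rate is 0/128 = 0, so apply the 1/(2N) correction: FA → 1/(2·128) = 0.00391.
z(H) = z(0.94667) = 1.613
z(FA) = z(0.00391) = -2.660
d' = 1.613 − (-2.660) = 4.273

d′ = 4.27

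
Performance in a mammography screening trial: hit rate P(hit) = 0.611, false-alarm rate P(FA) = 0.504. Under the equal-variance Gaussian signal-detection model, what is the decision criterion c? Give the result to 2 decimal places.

c = -0.15

z(H) = z(0.611) = 0.282
z(FA) = z(0.504) = 0.010
c = −½·[z(H) + z(FA)] = −0.5 × (0.282 + 0.010) = -0.146
c < 0: the reader has a liberal response bias.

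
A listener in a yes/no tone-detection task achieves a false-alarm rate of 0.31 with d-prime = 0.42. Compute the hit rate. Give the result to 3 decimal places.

z(false-alarm rate) = z(0.31) = -0.4959
z(H) = z(FA) + d' = -0.4959 + 0.42 = -0.0759
hit rate = Φ(-0.0759) = 0.4697

hit rate = 0.470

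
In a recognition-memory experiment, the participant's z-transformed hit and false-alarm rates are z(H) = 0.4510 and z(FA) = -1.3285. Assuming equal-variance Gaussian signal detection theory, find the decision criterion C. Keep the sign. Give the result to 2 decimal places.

c = −½·[z(H) + z(FA)] = −½·(0.4510 + (-1.3285)) = 0.43875
c > 0: the participant has a conservative response bias.

C = 0.44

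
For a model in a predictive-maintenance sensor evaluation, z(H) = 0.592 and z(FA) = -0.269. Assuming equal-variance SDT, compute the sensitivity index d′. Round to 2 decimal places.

d′ = 0.86

d' = z(H) − z(FA) = 0.592 − (-0.269) = 0.861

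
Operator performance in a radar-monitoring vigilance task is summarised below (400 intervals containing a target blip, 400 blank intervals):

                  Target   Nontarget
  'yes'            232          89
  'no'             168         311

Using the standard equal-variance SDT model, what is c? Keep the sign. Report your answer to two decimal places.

H = 232/400 = 0.5800
FA = 89/400 = 0.2225
z(H) = z(0.5800) = 0.2019
z(FA) = z(0.2225) = -0.7638
c = −½·[z(H) + z(FA)] = −0.5 × (0.2019 + (-0.7638)) = 0.28095

c = 0.28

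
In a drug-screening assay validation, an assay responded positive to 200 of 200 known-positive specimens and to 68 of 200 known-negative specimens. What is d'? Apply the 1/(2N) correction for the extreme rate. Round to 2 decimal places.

d' = 3.22

The hit rate is 200/200 = 1, so apply the 1/(2N) correction: H → 1 − 1/(2·200) = 0.99750.
z(H) = z(0.99750) = 2.807
z(FA) = z(0.34000) = -0.412
d' = 2.807 − (-0.412) = 3.219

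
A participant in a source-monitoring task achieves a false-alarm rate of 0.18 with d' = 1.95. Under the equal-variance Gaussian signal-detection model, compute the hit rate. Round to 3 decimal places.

hit rate = 0.850

z(false-alarm rate) = z(0.18) = -0.9154
z(H) = z(FA) + d' = -0.9154 + 1.95 = 1.0346
hit rate = Φ(1.0346) = 0.8496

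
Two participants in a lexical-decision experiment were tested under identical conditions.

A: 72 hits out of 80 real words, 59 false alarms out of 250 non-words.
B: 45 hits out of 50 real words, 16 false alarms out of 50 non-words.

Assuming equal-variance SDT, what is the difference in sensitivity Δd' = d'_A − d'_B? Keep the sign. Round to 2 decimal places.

Δd' = 0.25

A: z(0.9000) = 1.282, z(0.2360) = -0.719, d' = 2.001
B: z(0.9000) = 1.282, z(0.3200) = -0.468, d' = 1.750
Δd' = d'_A − d'_B = 2.001 − 1.750 = 0.251
A has the higher sensitivity.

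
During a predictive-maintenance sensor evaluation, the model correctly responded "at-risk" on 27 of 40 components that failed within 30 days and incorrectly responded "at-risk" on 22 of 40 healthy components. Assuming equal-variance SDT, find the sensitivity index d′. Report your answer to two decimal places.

d′ = 0.33

H = 27/40 = 0.6750
FA = 22/40 = 0.5500
z(0.6750) = 0.454, z(0.5500) = 0.126
d' = z(H) − z(FA) = 0.454 − 0.126 = 0.328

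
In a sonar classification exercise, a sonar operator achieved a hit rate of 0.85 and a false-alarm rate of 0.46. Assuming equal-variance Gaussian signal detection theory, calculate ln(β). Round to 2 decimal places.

ln β = -0.53

Φ⁻¹(H) = Φ⁻¹(0.85) = 1.036
Φ⁻¹(FA) = Φ⁻¹(0.46) = -0.100
ln β = −½·[z(H)² − z(FA)²] = −0.5 × (1.073 − 0.010) = -0.5315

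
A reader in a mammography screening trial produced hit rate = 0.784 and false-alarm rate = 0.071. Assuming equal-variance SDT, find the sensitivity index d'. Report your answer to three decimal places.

Φ⁻¹(H) = Φ⁻¹(0.784) = 0.7858
Φ⁻¹(FA) = Φ⁻¹(0.071) = -1.4684
d' = z(H) − z(FA) = 0.7858 − (-1.4684) = 2.2542

d' = 2.254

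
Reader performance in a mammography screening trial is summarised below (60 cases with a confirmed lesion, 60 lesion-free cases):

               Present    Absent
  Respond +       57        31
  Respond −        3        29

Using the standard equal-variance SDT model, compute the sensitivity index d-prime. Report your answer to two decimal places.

d-prime = 1.60

H = 57/60 = 0.9500
FA = 31/60 = 0.5167
z(H) = z(0.9500) = 1.645
z(FA) = z(0.5167) = 0.042
d' = z(H) − z(FA) = 1.645 − 0.042 = 1.603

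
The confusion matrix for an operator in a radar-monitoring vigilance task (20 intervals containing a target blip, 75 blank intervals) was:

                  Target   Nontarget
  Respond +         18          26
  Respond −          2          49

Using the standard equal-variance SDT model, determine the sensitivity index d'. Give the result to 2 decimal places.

d' = 1.68

H = 18/20 = 0.9000
FA = 26/75 = 0.3467
z(H) = 1.282
z(FA) = -0.394
d' = z(H) − z(FA) = 1.282 − (-0.394) = 1.676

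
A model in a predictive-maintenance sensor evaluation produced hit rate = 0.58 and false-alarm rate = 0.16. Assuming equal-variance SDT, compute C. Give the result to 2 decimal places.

C = 0.40

Φ⁻¹(0.58) = 0.2019, Φ⁻¹(0.16) = -0.9945
c = −½·[z(H) + z(FA)] = −0.5 × (0.2019 + (-0.9945)) = 0.3963
c > 0: the model has a conservative response bias.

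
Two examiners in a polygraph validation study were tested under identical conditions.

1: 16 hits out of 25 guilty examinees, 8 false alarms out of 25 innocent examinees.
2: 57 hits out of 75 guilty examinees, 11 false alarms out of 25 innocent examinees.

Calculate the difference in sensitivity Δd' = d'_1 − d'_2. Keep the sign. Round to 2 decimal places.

Δd' = -0.03

1: z(0.6400) = 0.358, z(0.3200) = -0.468, d' = 0.826
2: z(0.7600) = 0.706, z(0.4400) = -0.151, d' = 0.857
Δd' = d'_1 − d'_2 = 0.826 − 0.857 = -0.031
2 has the higher sensitivity.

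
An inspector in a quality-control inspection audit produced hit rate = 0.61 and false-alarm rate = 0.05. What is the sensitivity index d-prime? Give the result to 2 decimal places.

d-prime = 1.92

z(H) = 0.2793
z(FA) = -1.6449
d' = z(H) − z(FA) = 0.2793 − (-1.6449) = 1.9242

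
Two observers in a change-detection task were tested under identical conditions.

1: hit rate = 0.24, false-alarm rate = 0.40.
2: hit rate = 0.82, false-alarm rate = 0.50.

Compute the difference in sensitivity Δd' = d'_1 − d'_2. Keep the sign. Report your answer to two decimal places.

Δd' = -1.37

1: z(0.24) = -0.706, z(0.40) = -0.253, d' = -0.453
2: z(0.82) = 0.915, z(0.50) = 0.000, d' = 0.915
Δd' = d'_1 − d'_2 = -0.453 − 0.915 = -1.368
2 has the higher sensitivity.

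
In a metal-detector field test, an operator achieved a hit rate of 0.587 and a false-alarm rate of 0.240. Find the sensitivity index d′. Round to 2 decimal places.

z(H) = 0.2198
z(FA) = -0.7063
d' = z(H) − z(FA) = 0.2198 − (-0.7063) = 0.9261

d′ = 0.93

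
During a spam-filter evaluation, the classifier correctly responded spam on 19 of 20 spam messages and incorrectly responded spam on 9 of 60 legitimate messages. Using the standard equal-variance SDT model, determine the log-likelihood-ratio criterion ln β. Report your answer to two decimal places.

H = 19/20 = 0.9500
FA = 9/60 = 0.1500
Φ⁻¹(H) = Φ⁻¹(0.9500) = 1.645
Φ⁻¹(FA) = Φ⁻¹(0.1500) = -1.036
ln β = −½·[z(H)² − z(FA)²] = −0.5 × (2.706 − 1.073) = -0.8165

ln β = -0.82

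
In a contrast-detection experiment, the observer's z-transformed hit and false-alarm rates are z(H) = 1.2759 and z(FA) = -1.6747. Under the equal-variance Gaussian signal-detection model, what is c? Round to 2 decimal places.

c = 0.20

c = −½·[z(H) + z(FA)] = −½·(1.2759 + (-1.6747)) = 0.1994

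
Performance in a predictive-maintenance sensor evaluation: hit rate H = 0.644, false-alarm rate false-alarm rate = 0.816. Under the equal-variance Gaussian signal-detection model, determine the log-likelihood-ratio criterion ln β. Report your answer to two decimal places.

z(H) = z(0.644) = 0.369
z(FA) = z(0.816) = 0.900
ln β = −½·[z(H)² − z(FA)²] = −0.5 × (0.136 − 0.810) = 0.337

ln β = 0.34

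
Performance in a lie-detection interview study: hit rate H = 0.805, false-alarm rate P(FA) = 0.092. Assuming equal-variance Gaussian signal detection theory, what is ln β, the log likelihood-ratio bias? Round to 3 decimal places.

Φ⁻¹(H) = Φ⁻¹(0.805) = 0.8596
Φ⁻¹(FA) = Φ⁻¹(0.092) = -1.3285
ln β = −½·[z(H)² − z(FA)²] = −0.5 × (0.7389 − 1.7649) = 0.5130

ln β = 0.513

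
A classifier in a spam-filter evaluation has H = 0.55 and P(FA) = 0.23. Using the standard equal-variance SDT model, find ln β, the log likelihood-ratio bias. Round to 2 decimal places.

z(H) = 0.126
z(FA) = -0.739
ln β = −½·[z(H)² − z(FA)²] = −0.5 × (0.016 − 0.546) = 0.265

ln β = 0.27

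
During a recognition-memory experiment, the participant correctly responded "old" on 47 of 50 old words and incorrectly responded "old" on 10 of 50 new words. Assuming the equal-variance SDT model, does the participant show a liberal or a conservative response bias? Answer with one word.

z(H) = 1.555, z(FA) = -0.842
c = −½·(z(H) + z(FA)) = -0.3565
c < 0 → liberal criterion (biased toward responding “yes”).

liberal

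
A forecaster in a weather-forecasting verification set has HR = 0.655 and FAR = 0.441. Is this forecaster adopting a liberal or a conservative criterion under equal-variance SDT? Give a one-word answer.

liberal

z(H) = 0.399, z(FA) = -0.148
c = −½·(z(H) + z(FA)) = -0.1255
c < 0 → liberal criterion (biased toward responding “yes”).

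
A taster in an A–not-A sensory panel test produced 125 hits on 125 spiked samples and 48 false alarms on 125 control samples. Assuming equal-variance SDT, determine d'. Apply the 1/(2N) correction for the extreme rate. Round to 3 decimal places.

d' = 2.947

The hit rate is 125/125 = 1, so apply the 1/(2N) correction: H → 1 − 1/(2·125) = 0.99600.
z(H) = z(0.99600) = 2.6521
z(FA) = z(0.38400) = -0.2950
d' = 2.6521 − (-0.2950) = 2.9471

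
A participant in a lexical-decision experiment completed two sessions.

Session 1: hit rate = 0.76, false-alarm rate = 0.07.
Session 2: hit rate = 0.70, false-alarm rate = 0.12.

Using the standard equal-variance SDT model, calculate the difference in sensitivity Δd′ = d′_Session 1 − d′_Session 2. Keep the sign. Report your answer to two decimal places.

Δd′ = 0.48

Session 1: z(0.76) = 0.706, z(0.07) = -1.476, d' = 2.182
Session 2: z(0.70) = 0.524, z(0.12) = -1.175, d' = 1.699
Δd' = d'_Session 1 − d'_Session 2 = 2.182 − 1.699 = 0.483
Session 1 has the higher sensitivity.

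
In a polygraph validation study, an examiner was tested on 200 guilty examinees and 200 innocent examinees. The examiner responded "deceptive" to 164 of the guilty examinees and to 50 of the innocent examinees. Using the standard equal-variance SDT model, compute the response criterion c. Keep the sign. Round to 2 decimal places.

c = -0.12

H = 164/200 = 0.8200
FA = 50/200 = 0.2500
z(0.8200) = 0.915, z(0.2500) = -0.674
c = −½·[z(H) + z(FA)] = −0.5 × (0.915 + (-0.674)) = -0.1205
c < 0: the examiner has a liberal response bias.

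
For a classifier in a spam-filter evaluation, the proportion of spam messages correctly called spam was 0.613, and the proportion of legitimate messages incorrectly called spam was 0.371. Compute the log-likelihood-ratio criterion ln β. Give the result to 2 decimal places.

Φ⁻¹(H) = Φ⁻¹(0.613) = 0.287
Φ⁻¹(FA) = Φ⁻¹(0.371) = -0.329
ln β = −½·[z(H)² − z(FA)²] = −0.5 × (0.082 − 0.108) = 0.013

ln β = 0.01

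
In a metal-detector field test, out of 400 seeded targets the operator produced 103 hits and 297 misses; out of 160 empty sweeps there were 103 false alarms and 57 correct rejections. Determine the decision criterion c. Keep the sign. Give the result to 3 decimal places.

c = 0.141

H = 103/400 = 0.2575
FA = 103/160 = 0.6438
Φ⁻¹(H) = Φ⁻¹(0.2575) = -0.6511
Φ⁻¹(FA) = Φ⁻¹(0.6438) = 0.3686
c = −½·[z(H) + z(FA)] = −0.5 × (-0.6511 + 0.3686) = 0.14125
c > 0: the operator has a conservative response bias.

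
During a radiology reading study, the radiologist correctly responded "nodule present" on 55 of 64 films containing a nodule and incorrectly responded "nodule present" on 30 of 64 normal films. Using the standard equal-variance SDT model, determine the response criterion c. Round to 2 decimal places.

H = 55/64 = 0.8594
FA = 30/64 = 0.4688
z(H) = z(0.8594) = 1.078
z(FA) = z(0.4688) = -0.078
c = −½·[z(H) + z(FA)] = −0.5 × (1.078 + (-0.078)) = -0.500

c = -0.50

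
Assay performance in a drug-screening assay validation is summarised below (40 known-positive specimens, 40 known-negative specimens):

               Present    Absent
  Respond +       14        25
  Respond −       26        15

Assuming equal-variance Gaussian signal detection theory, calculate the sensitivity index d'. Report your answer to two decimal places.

d' = -0.70

H = 14/40 = 0.3500
FA = 25/40 = 0.6250
Φ⁻¹(0.3500) = -0.3853, Φ⁻¹(0.6250) = 0.3186
d' = z(H) − z(FA) = -0.3853 − 0.3186 = -0.7039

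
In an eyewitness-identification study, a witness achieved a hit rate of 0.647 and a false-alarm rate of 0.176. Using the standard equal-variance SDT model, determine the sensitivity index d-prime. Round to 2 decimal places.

Φ⁻¹(H) = Φ⁻¹(0.647) = 0.377
Φ⁻¹(FA) = Φ⁻¹(0.176) = -0.931
d' = z(H) − z(FA) = 0.377 − (-0.931) = 1.308

d-prime = 1.31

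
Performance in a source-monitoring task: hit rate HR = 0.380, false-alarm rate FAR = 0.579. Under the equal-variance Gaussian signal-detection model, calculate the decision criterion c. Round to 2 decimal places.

z(H) = z(0.380) = -0.3055
z(FA) = z(0.579) = 0.1993
c = −½·[z(H) + z(FA)] = −0.5 × (-0.3055 + 0.1993) = 0.0531
c > 0: the participant has a conservative response bias.

c = 0.05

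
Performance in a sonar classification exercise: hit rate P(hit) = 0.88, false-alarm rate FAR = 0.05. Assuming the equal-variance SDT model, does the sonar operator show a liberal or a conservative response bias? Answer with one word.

conservative

z(H) = 1.175, z(FA) = -1.645
c = −½·(z(H) + z(FA)) = 0.235
c > 0 → conservative criterion (biased toward responding “no”).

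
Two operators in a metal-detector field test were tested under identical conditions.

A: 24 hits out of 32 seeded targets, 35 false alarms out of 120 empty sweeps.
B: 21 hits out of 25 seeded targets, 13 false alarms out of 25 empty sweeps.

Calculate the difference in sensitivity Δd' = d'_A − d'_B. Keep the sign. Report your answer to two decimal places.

A: z(0.7500) = 0.674, z(0.2917) = -0.548, d' = 1.222
B: z(0.8400) = 0.994, z(0.5200) = 0.050, d' = 0.944
Δd' = d'_A − d'_B = 1.222 − 0.944 = 0.278
A has the higher sensitivity.

Δd' = 0.28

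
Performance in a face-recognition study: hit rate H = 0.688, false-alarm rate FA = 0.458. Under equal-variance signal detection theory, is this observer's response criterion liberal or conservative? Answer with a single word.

liberal

z(H) = 0.490, z(FA) = -0.105
c = −½·(z(H) + z(FA)) = -0.1925
c < 0 → liberal criterion (biased toward responding “yes”).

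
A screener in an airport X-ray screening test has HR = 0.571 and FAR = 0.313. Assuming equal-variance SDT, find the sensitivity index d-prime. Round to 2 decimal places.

d-prime = 0.67

z(H) = 0.1789
z(FA) = -0.4874
d' = z(H) − z(FA) = 0.1789 − (-0.4874) = 0.6663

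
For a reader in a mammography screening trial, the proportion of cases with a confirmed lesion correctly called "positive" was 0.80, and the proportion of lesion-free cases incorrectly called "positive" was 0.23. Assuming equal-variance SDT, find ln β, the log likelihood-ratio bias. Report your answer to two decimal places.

Φ⁻¹(H) = Φ⁻¹(0.80) = 0.842
Φ⁻¹(FA) = Φ⁻¹(0.23) = -0.739
ln β = −½·[z(H)² − z(FA)²] = −0.5 × (0.709 − 0.546) = -0.0815

ln β = -0.08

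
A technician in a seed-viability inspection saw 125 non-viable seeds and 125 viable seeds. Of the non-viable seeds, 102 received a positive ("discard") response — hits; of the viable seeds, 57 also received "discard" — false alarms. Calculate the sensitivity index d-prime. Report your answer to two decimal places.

H = 102/125 = 0.8160
FA = 57/125 = 0.4560
z(H) = z(0.8160) = 0.900
z(FA) = z(0.4560) = -0.111
d' = z(H) − z(FA) = 0.900 − (-0.111) = 1.011

d-prime = 1.01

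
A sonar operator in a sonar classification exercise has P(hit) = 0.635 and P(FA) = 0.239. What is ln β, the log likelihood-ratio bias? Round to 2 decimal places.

ln β = 0.19

z(0.635) = 0.345, z(0.239) = -0.710
ln β = −½·[z(H)² − z(FA)²] = −0.5 × (0.119 − 0.504) = 0.1925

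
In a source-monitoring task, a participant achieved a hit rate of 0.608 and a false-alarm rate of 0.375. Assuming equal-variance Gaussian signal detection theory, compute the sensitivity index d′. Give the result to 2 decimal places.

z(H) = 0.2741
z(FA) = -0.3186
d' = z(H) − z(FA) = 0.2741 − (-0.3186) = 0.5927

d′ = 0.59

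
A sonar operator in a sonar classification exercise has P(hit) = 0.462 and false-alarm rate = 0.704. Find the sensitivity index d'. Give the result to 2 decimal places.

d' = -0.63

z(H) = -0.095
z(FA) = 0.536
d' = z(H) − z(FA) = -0.095 − 0.536 = -0.631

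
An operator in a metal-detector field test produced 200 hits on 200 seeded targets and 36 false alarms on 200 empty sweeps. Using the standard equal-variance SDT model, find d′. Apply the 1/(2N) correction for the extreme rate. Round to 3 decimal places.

The hit rate is 200/200 = 1, so apply the 1/(2N) correction: H → 1 − 1/(2·200) = 0.99750.
z(H) = z(0.99750) = 2.8070
z(FA) = z(0.18000) = -0.9154
d' = 2.8070 − (-0.9154) = 3.7224

d′ = 3.722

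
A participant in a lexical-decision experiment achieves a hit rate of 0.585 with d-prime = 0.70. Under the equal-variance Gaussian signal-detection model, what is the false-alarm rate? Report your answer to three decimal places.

false-alarm rate = 0.314

z(hit rate) = z(0.585) = 0.2147
z(FA) = z(H) − d' = 0.2147 − 0.70 = -0.4853
false-alarm rate = Φ(-0.4853) = 0.3137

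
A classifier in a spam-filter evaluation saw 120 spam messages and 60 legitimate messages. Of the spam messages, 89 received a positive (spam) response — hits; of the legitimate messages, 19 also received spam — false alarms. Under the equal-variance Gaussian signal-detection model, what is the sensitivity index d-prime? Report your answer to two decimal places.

d-prime = 1.13

H = 89/120 = 0.7417
FA = 19/60 = 0.3167
Φ⁻¹(H) = 0.6486
Φ⁻¹(FA) = -0.4769
d' = z(H) − z(FA) = 0.6486 − (-0.4769) = 1.1255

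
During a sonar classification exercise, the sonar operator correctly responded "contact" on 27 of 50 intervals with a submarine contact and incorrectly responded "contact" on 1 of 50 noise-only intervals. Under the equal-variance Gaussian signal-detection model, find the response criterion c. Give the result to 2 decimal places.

c = 0.98

H = 27/50 = 0.5400
FA = 1/50 = 0.0200
z(H) = z(0.5400) = 0.1004
z(FA) = z(0.0200) = -2.0537
c = −½·[z(H) + z(FA)] = −0.5 × (0.1004 + (-2.0537)) = 0.97665
c > 0: the sonar operator has a conservative response bias.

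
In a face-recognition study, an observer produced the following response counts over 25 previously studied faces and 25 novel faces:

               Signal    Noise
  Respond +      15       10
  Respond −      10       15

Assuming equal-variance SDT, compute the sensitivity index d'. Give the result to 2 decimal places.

d' = 0.51

H = 15/25 = 0.6000
FA = 10/25 = 0.4000
Φ⁻¹(H) = Φ⁻¹(0.6000) = 0.2533
Φ⁻¹(FA) = Φ⁻¹(0.4000) = -0.2533
d' = z(H) − z(FA) = 0.2533 − (-0.2533) = 0.5066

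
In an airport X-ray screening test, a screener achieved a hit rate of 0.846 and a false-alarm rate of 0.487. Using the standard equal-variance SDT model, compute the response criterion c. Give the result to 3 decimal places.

c = -0.493

z(H) = 1.0194
z(FA) = -0.0326
c = −½·[z(H) + z(FA)] = −0.5 × (1.0194 + (-0.0326)) = -0.4934
c < 0: the screener has a liberal response bias.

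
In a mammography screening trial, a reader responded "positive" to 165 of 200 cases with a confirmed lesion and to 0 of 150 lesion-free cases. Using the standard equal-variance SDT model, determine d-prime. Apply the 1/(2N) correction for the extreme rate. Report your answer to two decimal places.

The false-alarm rate is 0/150 = 0, so apply the 1/(2N) correction: FA → 1/(2·150) = 0.00333.
z(H) = z(0.82500) = 0.935
z(FA) = z(0.00333) = -2.713
d' = 0.935 − (-2.713) = 3.648

d-prime = 3.65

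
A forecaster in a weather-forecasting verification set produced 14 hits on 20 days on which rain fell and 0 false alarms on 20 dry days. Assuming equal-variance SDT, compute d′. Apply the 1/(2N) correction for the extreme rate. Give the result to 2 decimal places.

d′ = 2.48

The false-alarm rate is 0/20 = 0, so apply the 1/(2N) correction: FA → 1/(2·20) = 0.02500.
z(H) = z(0.70000) = 0.524
z(FA) = z(0.02500) = -1.960
d' = 0.524 − (-1.960) = 2.484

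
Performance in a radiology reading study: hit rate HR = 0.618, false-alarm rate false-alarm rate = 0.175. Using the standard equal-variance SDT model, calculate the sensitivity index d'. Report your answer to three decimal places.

z(H) = z(0.618) = 0.3002
z(FA) = z(0.175) = -0.9346
d' = z(H) − z(FA) = 0.3002 − (-0.9346) = 1.2348

d' = 1.235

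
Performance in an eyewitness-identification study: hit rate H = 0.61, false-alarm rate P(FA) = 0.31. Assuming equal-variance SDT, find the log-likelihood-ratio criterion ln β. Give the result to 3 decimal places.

ln β = 0.084

Φ⁻¹(H) = 0.2793
Φ⁻¹(FA) = -0.4959
ln β = −½·[z(H)² − z(FA)²] = −0.5 × (0.0780 − 0.2459) = 0.08395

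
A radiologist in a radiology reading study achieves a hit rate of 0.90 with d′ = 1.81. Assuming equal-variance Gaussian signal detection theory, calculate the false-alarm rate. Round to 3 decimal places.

z(hit rate) = z(0.90) = 1.2816
z(FA) = z(H) − d' = 1.2816 − 1.81 = -0.5284
false-alarm rate = Φ(-0.5284) = 0.2986

false-alarm rate = 0.299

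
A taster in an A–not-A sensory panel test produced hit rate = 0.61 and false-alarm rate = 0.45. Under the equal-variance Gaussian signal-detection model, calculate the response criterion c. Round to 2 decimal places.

z(H) = z(0.61) = 0.2793
z(FA) = z(0.45) = -0.1257
c = −½·[z(H) + z(FA)] = −0.5 × (0.2793 + (-0.1257)) = -0.0768
c < 0: the taster has a liberal response bias.

c = -0.08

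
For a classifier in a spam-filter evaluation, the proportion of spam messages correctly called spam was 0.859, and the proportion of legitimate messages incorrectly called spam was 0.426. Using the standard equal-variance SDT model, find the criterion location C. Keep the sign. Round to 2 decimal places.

Φ⁻¹(H) = Φ⁻¹(0.859) = 1.076
Φ⁻¹(FA) = Φ⁻¹(0.426) = -0.187
c = −½·[z(H) + z(FA)] = −0.5 × (1.076 + (-0.187)) = -0.4445
c < 0: the classifier has a liberal response bias.

C = -0.44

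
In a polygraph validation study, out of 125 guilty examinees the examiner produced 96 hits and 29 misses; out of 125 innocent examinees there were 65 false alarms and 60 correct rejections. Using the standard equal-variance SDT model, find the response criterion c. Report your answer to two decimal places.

c = -0.39

H = 96/125 = 0.7680
FA = 65/125 = 0.5200
z(H) = 0.732
z(FA) = 0.050
c = −½·[z(H) + z(FA)] = −0.5 × (0.732 + 0.050) = -0.391
c < 0: the examiner has a liberal response bias.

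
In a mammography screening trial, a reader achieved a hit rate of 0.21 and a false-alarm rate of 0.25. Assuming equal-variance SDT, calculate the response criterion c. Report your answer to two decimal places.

z(0.21) = -0.806, z(0.25) = -0.674
c = −½·[z(H) + z(FA)] = −0.5 × (-0.806 + (-0.674)) = 0.740
c > 0: the reader has a conservative response bias.

c = 0.74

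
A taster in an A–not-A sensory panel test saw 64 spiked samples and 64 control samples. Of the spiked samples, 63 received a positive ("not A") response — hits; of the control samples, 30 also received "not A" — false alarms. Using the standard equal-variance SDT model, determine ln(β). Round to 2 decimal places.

H = 63/64 = 0.9844
FA = 30/64 = 0.4688
z(H) = z(0.9844) = 2.155
z(FA) = z(0.4688) = -0.078
ln β = −½·[z(H)² − z(FA)²] = −0.5 × (4.644 − 0.006) = -2.319

ln β = -2.32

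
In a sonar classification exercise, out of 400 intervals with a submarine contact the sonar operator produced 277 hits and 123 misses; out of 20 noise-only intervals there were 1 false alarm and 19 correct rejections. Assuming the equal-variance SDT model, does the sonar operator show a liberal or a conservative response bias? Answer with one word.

conservative

z(H) = 0.503, z(FA) = -1.645
c = −½·(z(H) + z(FA)) = 0.571
c > 0 → conservative criterion (biased toward responding “no”).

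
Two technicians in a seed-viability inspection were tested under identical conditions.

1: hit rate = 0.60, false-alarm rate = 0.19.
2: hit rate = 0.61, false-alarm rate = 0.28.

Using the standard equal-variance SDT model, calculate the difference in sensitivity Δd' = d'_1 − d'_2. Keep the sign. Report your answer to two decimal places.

Δd' = 0.27

1: z(0.60) = 0.253, z(0.19) = -0.878, d' = 1.131
2: z(0.61) = 0.279, z(0.28) = -0.583, d' = 0.862
Δd' = d'_1 − d'_2 = 1.131 − 0.862 = 0.269
1 has the higher sensitivity.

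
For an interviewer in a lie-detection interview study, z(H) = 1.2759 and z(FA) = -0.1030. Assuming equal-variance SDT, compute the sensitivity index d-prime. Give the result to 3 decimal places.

d-prime = 1.379

d' = z(H) − z(FA) = 1.2759 − (-0.1030) = 1.3789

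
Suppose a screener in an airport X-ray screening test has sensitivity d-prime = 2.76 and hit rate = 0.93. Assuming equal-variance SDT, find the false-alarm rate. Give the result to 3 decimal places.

false-alarm rate = 0.100

z(hit rate) = z(0.93) = 1.4758
z(FA) = z(H) − d' = 1.4758 − 2.76 = -1.2842
false-alarm rate = Φ(-1.2842) = 0.0995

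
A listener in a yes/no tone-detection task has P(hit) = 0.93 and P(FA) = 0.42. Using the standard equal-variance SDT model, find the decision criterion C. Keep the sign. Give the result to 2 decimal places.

C = -0.64

z(H) = z(0.93) = 1.4758
z(FA) = z(0.42) = -0.2019
c = −½·[z(H) + z(FA)] = −0.5 × (1.4758 + (-0.2019)) = -0.63695
c < 0: the listener has a liberal response bias.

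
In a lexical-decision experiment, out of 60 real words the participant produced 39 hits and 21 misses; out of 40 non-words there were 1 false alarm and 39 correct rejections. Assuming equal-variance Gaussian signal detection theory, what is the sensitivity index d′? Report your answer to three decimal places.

H = 39/60 = 0.6500
FA = 1/40 = 0.0250
Φ⁻¹(H) = 0.3853
Φ⁻¹(FA) = -1.9600
d' = z(H) − z(FA) = 0.3853 − (-1.9600) = 2.3453

d′ = 2.345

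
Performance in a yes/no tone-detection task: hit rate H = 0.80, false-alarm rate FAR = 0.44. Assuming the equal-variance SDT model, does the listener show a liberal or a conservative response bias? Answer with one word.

z(H) = 0.842, z(FA) = -0.151
c = −½·(z(H) + z(FA)) = -0.3455
c < 0 → liberal criterion (biased toward responding “yes”).

liberal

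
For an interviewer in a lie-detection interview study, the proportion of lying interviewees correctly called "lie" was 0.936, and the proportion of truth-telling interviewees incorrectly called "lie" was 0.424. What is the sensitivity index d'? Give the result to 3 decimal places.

d' = 1.714

z(H) = z(0.936) = 1.5220
z(FA) = z(0.424) = -0.1917
d' = z(H) − z(FA) = 1.5220 − (-0.1917) = 1.7137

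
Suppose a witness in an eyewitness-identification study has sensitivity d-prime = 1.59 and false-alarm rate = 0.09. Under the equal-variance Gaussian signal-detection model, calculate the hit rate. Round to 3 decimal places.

z(false-alarm rate) = z(0.09) = -1.3408
z(H) = z(FA) + d' = -1.3408 + 1.59 = 0.2492
hit rate = Φ(0.2492) = 0.5984

hit rate = 0.598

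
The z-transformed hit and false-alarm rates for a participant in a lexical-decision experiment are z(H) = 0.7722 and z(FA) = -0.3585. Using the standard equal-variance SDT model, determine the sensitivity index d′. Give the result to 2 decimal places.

d' = z(H) − z(FA) = 0.7722 − (-0.3585) = 1.1307

d′ = 1.13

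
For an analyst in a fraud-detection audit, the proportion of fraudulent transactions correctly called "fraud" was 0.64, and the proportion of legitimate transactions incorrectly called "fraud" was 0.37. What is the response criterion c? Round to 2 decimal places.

z(H) = 0.3585
z(FA) = -0.3319
c = −½·[z(H) + z(FA)] = −0.5 × (0.3585 + (-0.3319)) = -0.0133
c < 0: the analyst has a liberal response bias.

c = -0.01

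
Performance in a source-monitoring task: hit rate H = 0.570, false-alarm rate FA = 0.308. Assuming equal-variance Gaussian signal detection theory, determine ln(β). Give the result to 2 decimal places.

ln β = 0.11

Φ⁻¹(H) = Φ⁻¹(0.570) = 0.176
Φ⁻¹(FA) = Φ⁻¹(0.308) = -0.502
ln β = −½·[z(H)² − z(FA)²] = −0.5 × (0.031 − 0.252) = 0.1105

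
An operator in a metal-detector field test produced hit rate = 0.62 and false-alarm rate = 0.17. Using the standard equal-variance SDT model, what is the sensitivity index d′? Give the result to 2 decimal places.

z(H) = z(0.62) = 0.3055
z(FA) = z(0.17) = -0.9542
d' = z(H) − z(FA) = 0.3055 − (-0.9542) = 1.2597

d′ = 1.26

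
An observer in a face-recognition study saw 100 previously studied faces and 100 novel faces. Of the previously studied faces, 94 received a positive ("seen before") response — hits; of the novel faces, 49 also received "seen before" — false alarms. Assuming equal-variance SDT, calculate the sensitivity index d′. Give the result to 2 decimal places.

d′ = 1.58

H = 94/100 = 0.9400
FA = 49/100 = 0.4900
Φ⁻¹(0.9400) = 1.5548, Φ⁻¹(0.4900) = -0.0251
d' = z(H) − z(FA) = 1.5548 − (-0.0251) = 1.5799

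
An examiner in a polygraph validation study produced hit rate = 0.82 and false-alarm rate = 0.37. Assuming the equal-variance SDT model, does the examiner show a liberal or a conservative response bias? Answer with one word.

z(H) = 0.915, z(FA) = -0.332
c = −½·(z(H) + z(FA)) = -0.2915
c < 0 → liberal criterion (biased toward responding “yes”).

liberal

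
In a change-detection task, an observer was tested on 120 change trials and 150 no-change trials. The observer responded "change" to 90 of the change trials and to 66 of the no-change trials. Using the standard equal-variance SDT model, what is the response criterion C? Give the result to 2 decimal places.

H = 90/120 = 0.7500
FA = 66/150 = 0.4400
z(0.7500) = 0.6745, z(0.4400) = -0.1510
c = −½·[z(H) + z(FA)] = −0.5 × (0.6745 + (-0.1510)) = -0.26175
c < 0: the observer has a liberal response bias.

C = -0.26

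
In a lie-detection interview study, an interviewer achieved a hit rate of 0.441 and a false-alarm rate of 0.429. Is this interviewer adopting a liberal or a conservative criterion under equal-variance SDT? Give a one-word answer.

conservative

z(H) = -0.148, z(FA) = -0.179
c = −½·(z(H) + z(FA)) = 0.1635
c > 0 → conservative criterion (biased toward responding “no”).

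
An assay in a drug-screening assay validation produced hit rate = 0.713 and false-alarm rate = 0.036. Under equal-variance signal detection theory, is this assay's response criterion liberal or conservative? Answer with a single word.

z(H) = 0.562, z(FA) = -1.799
c = −½·(z(H) + z(FA)) = 0.6185
c > 0 → conservative criterion (biased toward responding “no”).

conservative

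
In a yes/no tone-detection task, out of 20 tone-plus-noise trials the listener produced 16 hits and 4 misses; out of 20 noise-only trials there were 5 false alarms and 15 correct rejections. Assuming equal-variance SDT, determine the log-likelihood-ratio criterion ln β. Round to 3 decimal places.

H = 16/20 = 0.8000
FA = 5/20 = 0.2500
z(H) = z(0.8000) = 0.8416
z(FA) = z(0.2500) = -0.6745
ln β = −½·[z(H)² − z(FA)²] = −0.5 × (0.7083 − 0.4550) = -0.12665

ln β = -0.127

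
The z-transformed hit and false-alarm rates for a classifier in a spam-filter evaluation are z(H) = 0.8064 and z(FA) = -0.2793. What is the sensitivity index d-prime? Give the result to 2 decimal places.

d' = z(H) − z(FA) = 0.8064 − (-0.2793) = 1.0857

d-prime = 1.09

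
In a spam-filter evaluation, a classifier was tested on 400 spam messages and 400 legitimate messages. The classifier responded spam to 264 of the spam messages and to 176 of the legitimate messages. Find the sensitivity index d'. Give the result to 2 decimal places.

H = 264/400 = 0.6600
FA = 176/400 = 0.4400
z(0.6600) = 0.4125, z(0.4400) = -0.1510
d' = z(H) − z(FA) = 0.4125 − (-0.1510) = 0.5635

d' = 0.56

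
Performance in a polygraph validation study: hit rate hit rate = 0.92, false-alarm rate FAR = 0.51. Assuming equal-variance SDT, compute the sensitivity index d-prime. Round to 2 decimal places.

z(H) = z(0.92) = 1.405
z(FA) = z(0.51) = 0.025
d' = z(H) − z(FA) = 1.405 − 0.025 = 1.380

d-prime = 1.38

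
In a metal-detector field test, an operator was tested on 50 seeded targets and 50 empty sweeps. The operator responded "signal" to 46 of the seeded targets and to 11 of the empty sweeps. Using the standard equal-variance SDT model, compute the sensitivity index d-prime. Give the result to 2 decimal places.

H = 46/50 = 0.9200
FA = 11/50 = 0.2200
Φ⁻¹(0.9200) = 1.4051, Φ⁻¹(0.2200) = -0.7722
d' = z(H) − z(FA) = 1.4051 − (-0.7722) = 2.1773

d-prime = 2.18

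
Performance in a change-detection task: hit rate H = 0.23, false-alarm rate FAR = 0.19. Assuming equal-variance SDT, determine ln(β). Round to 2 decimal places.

ln β = 0.11

z(H) = -0.739
z(FA) = -0.878
ln β = −½·[z(H)² − z(FA)²] = −0.5 × (0.546 − 0.771) = 0.1125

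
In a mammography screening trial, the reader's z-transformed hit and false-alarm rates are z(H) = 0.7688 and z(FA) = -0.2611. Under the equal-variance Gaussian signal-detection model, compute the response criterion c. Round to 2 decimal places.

c = −½·[z(H) + z(FA)] = −½·(0.7688 + (-0.2611)) = -0.25385
c < 0: the reader has a liberal response bias.

c = -0.25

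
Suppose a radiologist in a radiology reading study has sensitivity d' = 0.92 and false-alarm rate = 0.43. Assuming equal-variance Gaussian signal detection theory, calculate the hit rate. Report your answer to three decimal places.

hit rate = 0.771

z(false-alarm rate) = z(0.43) = -0.1764
z(H) = z(FA) + d' = -0.1764 + 0.92 = 0.7436
hit rate = Φ(0.7436) = 0.7714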